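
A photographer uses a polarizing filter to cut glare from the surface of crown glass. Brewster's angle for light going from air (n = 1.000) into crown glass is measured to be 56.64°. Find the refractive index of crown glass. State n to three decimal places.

At Brewster's angle, tan θ_B = n₂/n₁ with n₁ on the incident side (air) and n₂ on the transmitted side (crown glass).
n₂ = n₁ tan θ_B = 1.000 × tan 56.64° = 1.519.

n ≈ 1.519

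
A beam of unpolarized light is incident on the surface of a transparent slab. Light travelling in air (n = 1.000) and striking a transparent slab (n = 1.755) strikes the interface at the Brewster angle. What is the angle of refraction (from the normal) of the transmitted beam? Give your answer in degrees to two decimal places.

θ_t ≈ 29.67°

First find Brewster's angle: tan θ_B = 1.755/1.000 = 1.7550, giving θ_B = 60.33°.
Since θ_B + θ_t = 90° at Brewster incidence, θ_t = 90° − 60.33° = 29.67°.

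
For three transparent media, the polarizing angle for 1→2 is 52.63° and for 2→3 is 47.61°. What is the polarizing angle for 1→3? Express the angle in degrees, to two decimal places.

θ_B ≈ 55.12°

Each Brewster angle gives a ratio: n₂/n₁ = tan 52.63° = 1.3094, n₃/n₂ = tan 47.61° = 1.0955.
Multiplying, n₃/n₁ = 1.3094 × 1.0955 = 1.4344, and θ_B(1→3) = arctan 1.4344 = 55.12°.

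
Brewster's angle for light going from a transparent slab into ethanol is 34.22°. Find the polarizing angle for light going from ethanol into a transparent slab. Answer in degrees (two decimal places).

Reversing the direction swaps n₁ and n₂, so tan θ_B' = 1/tan θ_B and θ_B' = 90° − θ_B.
Hence θ_B' = 90° − 34.22° = 55.78°.

θ_B' ≈ 55.78°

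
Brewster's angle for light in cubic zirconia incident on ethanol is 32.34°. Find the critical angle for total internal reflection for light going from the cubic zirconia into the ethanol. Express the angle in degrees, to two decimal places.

From Brewster, n₂/n₁ = tan θ_B = tan 32.34° = 0.6332.
Then sin θ_c = n₂/n₁ = 0.6332, so θ_c = arcsin 0.6332 = 39.28°.

θ_c ≈ 39.28°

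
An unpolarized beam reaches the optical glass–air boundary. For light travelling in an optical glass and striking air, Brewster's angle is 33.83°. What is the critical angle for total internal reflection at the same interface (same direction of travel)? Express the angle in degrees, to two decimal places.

θ_c ≈ 42.08°

n₂/n₁ = tan 33.83° = 0.6702; the critical angle satisfies sin θ_c = n₂/n₁.
θ_c = arcsin(0.6702) = 42.08°.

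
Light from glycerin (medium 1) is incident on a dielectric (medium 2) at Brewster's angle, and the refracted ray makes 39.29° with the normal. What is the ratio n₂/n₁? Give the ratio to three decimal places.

n₂/n₁ ≈ 1.222

θ_B + θ_t = 90°, so θ_B = 90° − 39.29° = 50.71°.
Then n₂/n₁ = tan θ_B = tan 50.71° = 1.222.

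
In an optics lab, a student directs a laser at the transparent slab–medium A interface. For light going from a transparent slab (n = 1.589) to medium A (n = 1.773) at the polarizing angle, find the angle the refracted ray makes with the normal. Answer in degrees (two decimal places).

θ_B = arctan(n₂/n₁) = arctan(1.773/1.589) = 48.13°.
Since θ_B + θ_t = 90° at Brewster incidence, θ_t = 90° − 48.13° = 41.87°.

θ_t ≈ 41.87°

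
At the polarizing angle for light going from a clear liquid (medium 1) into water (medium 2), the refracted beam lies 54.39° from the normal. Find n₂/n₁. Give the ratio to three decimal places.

At Brewster incidence θ_B = 90° − θ_t = 90° − 54.39° = 35.61°.
tan θ_B = n₂/n₁, so n₂/n₁ = tan 35.61° = 0.716.

n₂/n₁ ≈ 0.716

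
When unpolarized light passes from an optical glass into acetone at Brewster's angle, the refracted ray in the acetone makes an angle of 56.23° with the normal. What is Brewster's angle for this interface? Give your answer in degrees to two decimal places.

At Brewster's angle the reflected and refracted rays are perpendicular, so θ_B + θ_t = 90°.
So θ_B = 90° − θ_t = 90° − 56.23° = 33.77°.

θ_B ≈ 33.77°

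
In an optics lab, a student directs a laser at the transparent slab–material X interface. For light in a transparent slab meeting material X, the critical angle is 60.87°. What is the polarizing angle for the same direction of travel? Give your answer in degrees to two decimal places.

n₂/n₁ = sin θ_c = sin 60.87° = 0.8735.
tan θ_B equals the same ratio, so θ_B = arctan(0.8735) = 41.14°.

θ_B ≈ 41.14°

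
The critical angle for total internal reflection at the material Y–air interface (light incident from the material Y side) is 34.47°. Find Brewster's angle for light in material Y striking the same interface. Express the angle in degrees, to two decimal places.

θ_B ≈ 29.51°

sin θ_c = n₂/n₁, so n₂/n₁ = sin 34.47° = 0.5660.
Brewster: tan θ_B = n₂/n₁ = 0.5660.
θ_B = arctan(0.5660) = 29.51°.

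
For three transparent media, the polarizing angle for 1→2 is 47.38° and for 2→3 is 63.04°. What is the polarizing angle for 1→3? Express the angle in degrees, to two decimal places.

θ_B ≈ 64.92°

n₂/n₁ = tan 47.38° = 1.0867 and n₃/n₂ = tan 63.04° = 1.9660.
n₃/n₁ = 2.1365. Then tan θ_B(1→3) = n₃/n₁, so θ_B(1→3) = arctan(2.1365) = 64.92°.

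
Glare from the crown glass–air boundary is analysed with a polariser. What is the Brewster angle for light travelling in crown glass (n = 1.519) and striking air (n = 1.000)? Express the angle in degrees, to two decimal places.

θ_B ≈ 33.36°

tan θ_B = n₂/n₁ = 1.000/1.519 = 0.6583.
θ_B = arctan(0.6583) = 33.36°.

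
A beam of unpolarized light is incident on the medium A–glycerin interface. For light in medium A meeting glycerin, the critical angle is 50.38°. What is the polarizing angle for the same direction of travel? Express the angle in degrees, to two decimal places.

sin θ_c = n₂/n₁, so n₂/n₁ = sin 50.38° = 0.7703.
Brewster: tan θ_B = n₂/n₁ = 0.7703.
θ_B = arctan(0.7703) = 37.61°.

θ_B ≈ 37.61°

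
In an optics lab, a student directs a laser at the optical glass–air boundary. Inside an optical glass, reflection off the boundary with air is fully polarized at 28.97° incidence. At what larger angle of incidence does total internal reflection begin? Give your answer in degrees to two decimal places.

θ_c ≈ 33.62°

n₂/n₁ = tan 28.97° = 0.5536; the critical angle satisfies sin θ_c = n₂/n₁.
θ_c = arcsin(0.5536) = 33.62°.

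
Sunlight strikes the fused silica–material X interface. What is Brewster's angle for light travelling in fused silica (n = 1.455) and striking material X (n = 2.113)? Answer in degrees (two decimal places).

Brewster's condition: tan θ_B = n₂/n₁ = 2.113/1.455 = 1.4522. Taking the arctangent, θ_B = 55.45°.

θ_B ≈ 55.45°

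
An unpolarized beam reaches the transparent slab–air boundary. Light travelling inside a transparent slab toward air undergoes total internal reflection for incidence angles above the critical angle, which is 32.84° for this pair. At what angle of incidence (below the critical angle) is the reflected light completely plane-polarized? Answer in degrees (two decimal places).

θ_B ≈ 28.47°

sin θ_c = n₂/n₁, so n₂/n₁ = sin 32.84° = 0.5423.
Brewster: tan θ_B = n₂/n₁ = 0.5423.
θ_B = arctan(0.5423) = 28.47°.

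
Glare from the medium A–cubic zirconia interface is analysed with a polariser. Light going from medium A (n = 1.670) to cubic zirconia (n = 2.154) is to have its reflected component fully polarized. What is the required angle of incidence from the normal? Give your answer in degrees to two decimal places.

The reflected p-component vanishes when tan θ_B = n₂/n₁.
tan θ_B = n₂/n₁ = 2.154/1.670 = 1.2898. Taking the arctangent, θ_B = 52.21°.

θ_B ≈ 52.21°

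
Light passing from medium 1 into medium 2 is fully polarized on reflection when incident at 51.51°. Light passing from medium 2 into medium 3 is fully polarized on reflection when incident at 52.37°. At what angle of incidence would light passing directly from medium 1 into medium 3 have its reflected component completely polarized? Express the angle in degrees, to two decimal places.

θ_B ≈ 58.49°

n₂/n₁ = tan 51.51° = 1.2576 and n₃/n₂ = tan 52.37° = 1.2971.
Multiplying, n₃/n₁ = 1.2576 × 1.2971 = 1.6313, and θ_B(1→3) = arctan 1.6313 = 58.49°.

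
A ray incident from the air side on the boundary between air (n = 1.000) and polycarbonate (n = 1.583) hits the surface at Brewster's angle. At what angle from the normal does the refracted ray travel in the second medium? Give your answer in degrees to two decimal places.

First find Brewster's angle: tan θ_B = 1.583/1.000 = 1.5830, giving θ_B = 57.72°.
The refracted ray is perpendicular to the reflected ray, so θ_t = 90° − θ_B = 32.28°.

θ_t ≈ 32.28°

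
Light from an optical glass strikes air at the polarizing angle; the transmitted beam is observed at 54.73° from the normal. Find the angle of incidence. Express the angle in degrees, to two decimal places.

Since the reflected and refracted rays are at right angles at the polarizing angle, θ_B + θ_t = 90°.
So θ_B = 90° − θ_t = 90° − 54.73° = 35.27°.

θ_B ≈ 35.27°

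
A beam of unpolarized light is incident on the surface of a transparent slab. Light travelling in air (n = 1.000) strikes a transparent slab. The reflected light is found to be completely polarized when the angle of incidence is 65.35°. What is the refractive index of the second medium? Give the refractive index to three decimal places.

At Brewster's angle, tan θ_B = n₂/n₁ with n₁ on the incident side (air) and n₂ on the transmitted side (a transparent slab).
n₂ = n₁ tan θ_B = 1.000 × tan 65.35° = 2.179.

n ≈ 2.179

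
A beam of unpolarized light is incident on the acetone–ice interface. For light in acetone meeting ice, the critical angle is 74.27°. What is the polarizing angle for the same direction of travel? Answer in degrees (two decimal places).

θ_B ≈ 43.91°

n₂/n₁ = sin θ_c = sin 74.27° = 0.9625.
tan θ_B equals the same ratio, so θ_B = arctan(0.9625) = 43.91°.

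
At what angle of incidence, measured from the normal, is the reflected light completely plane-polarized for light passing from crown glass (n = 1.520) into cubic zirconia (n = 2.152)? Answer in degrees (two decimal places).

θ_B ≈ 54.77°

Brewster's condition: tan θ_B = n₂/n₁ = 2.152/1.520 = 1.4158.
So θ_B = arctan 1.4158 = 54.77°.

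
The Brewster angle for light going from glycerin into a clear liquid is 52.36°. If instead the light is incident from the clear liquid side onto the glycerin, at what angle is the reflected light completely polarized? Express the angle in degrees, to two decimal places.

The two Brewster angles are complementary: θ_B' = 90° − θ_B = 90° − 52.36° = 37.64°.

θ_B' ≈ 37.64°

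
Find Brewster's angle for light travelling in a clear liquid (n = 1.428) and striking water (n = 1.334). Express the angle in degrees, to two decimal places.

θ_B ≈ 43.05°

Here n₂/n₁ = 1.334/1.428 = 0.9342, and Brewster's law gives tan θ_B = n₂/n₁. Taking the arctangent, θ_B = 43.05°.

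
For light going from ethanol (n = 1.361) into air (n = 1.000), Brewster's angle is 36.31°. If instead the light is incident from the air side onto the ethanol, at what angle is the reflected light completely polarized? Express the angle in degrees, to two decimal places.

The two Brewster angles are complementary: θ_B' = 90° − θ_B = 90° − 36.31° = 53.69°.

θ_B' ≈ 53.69°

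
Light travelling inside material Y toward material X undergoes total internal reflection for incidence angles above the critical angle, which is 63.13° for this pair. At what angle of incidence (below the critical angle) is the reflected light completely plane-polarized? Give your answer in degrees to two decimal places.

θ_B ≈ 41.73°

sin θ_c = n₂/n₁, so n₂/n₁ = sin 63.13° = 0.8920.
Brewster: tan θ_B = n₂/n₁ = 0.8920.
θ_B = arctan(0.8920) = 41.73°.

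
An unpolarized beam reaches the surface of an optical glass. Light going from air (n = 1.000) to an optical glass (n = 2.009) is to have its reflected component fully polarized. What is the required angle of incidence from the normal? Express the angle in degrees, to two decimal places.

θ_B ≈ 63.54°

At Brewster's angle the reflected and refracted rays are perpendicular, which with Snell's law gives tan θ_B = n₂/n₁.
Brewster's condition: tan θ_B = n₂/n₁ = 2.009/1.000 = 2.0090.
θ_B = arctan(2.0090) = 63.54°.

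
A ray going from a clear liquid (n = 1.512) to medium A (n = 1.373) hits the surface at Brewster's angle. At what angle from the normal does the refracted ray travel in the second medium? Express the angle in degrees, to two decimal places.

θ_B = arctan(n₂/n₁) = arctan(1.373/1.512) = 42.24°.
The refracted ray is perpendicular to the reflected ray, so θ_t = 90° − θ_B = 47.76°.

θ_t ≈ 47.76°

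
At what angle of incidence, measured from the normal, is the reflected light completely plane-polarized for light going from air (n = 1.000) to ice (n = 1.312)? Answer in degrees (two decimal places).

Here n₂/n₁ = 1.312/1.000 = 1.3120, and Brewster's law gives tan θ_B = n₂/n₁.
So θ_B = arctan 1.3120 = 52.69°.

θ_B ≈ 52.69°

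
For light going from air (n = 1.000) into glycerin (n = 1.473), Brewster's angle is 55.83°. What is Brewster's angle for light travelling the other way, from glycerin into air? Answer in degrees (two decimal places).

θ_B' ≈ 34.17°

The two Brewster angles are complementary: θ_B' = 90° − θ_B = 90° − 55.83° = 34.17°.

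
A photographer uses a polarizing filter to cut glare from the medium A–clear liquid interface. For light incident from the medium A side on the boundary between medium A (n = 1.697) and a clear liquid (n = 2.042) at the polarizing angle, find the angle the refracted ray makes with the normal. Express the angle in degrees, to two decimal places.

θ_B = arctan(n₂/n₁) = arctan(2.042/1.697) = 50.27°.
Since θ_B + θ_t = 90° at Brewster incidence, θ_t = 90° − 50.27° = 39.73°.

θ_t ≈ 39.73°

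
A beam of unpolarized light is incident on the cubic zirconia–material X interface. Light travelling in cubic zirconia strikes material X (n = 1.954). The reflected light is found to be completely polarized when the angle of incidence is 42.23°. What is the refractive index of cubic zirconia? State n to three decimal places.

Brewster's law: tan θ_B = n₂/n₁ (light incident in cubic zirconia, refracted into material X).
n₁ = n₂ / tan θ_B = 1.954 / tan 42.23° = 2.153.

n ≈ 2.153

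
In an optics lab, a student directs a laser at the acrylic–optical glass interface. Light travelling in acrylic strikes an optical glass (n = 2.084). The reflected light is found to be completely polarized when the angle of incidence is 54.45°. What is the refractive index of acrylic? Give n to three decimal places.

Brewster's law: tan θ_B = n₂/n₁ (light incident in acrylic, refracted into an optical glass).
n₁ = n₂ / tan θ_B = 2.084 / tan 54.45° = 1.489.

n ≈ 1.489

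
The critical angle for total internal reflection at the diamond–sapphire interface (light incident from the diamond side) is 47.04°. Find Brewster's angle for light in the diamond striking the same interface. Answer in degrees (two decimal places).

θ_B ≈ 36.20°

At the critical angle sin θ_c = n₂/n₁, giving n₂/n₁ = sin 47.04° = 0.7318.
Then tan θ_B = n₂/n₁ = 0.7318, so θ_B = arctan 0.7318 = 36.20°.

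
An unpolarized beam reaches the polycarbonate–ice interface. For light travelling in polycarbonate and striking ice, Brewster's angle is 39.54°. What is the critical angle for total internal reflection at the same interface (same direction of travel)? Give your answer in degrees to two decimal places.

n₂/n₁ = tan 39.54° = 0.8255; the critical angle satisfies sin θ_c = n₂/n₁.
θ_c = arcsin(0.8255) = 55.64°.

θ_c ≈ 55.64°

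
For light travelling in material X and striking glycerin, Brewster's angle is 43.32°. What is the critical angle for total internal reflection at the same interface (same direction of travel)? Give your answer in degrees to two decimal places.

θ_c ≈ 70.56°

From Brewster, n₂/n₁ = tan θ_B = tan 43.32° = 0.9430.
Then sin θ_c = n₂/n₁ = 0.9430, so θ_c = arcsin 0.9430 = 70.56°.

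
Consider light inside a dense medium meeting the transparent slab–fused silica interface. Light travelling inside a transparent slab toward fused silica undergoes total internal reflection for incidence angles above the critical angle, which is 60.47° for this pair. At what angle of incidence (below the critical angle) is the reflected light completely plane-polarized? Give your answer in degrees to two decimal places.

At the critical angle sin θ_c = n₂/n₁, giving n₂/n₁ = sin 60.47° = 0.8701.
Then tan θ_B = n₂/n₁ = 0.8701, so θ_B = arctan 0.8701 = 41.03°.

θ_B ≈ 41.03°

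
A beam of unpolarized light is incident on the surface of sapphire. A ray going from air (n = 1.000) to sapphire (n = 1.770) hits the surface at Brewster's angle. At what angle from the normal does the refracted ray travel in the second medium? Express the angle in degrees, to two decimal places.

θ_B = arctan(n₂/n₁) = arctan(1.770/1.000) = 60.53°.
The refracted ray is perpendicular to the reflected ray, so θ_t = 90° − θ_B = 29.47°.

θ_t ≈ 29.47°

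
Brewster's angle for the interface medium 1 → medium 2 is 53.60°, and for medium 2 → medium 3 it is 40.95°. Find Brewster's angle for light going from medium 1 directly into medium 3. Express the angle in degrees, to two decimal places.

Each Brewster angle gives a ratio: n₂/n₁ = tan 53.60° = 1.3564, n₃/n₂ = tan 40.95° = 0.8678.
Multiplying, n₃/n₁ = 1.3564 × 0.8678 = 1.1770, and θ_B(1→3) = arctan 1.1770 = 49.65°.

θ_B ≈ 49.65°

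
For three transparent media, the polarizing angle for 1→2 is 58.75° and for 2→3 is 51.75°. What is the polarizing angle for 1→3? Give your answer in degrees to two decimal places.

tan θ_B(1→2) = n₂/n₁ = tan 58.75° = 1.6479.
tan θ_B(2→3) = n₃/n₂ = tan 51.75° = 1.2685.
Multiplying, n₃/n₁ = 1.6479 × 1.2685 = 2.0904, and θ_B(1→3) = arctan 2.0904 = 64.43°.

θ_B ≈ 64.43°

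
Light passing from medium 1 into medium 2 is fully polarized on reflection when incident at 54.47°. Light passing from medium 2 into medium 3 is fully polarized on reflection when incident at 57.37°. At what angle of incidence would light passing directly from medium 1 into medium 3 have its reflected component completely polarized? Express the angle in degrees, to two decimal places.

n₂/n₁ = tan 54.47° = 1.4004 and n₃/n₂ = tan 57.37° = 1.5619.
Multiplying, n₃/n₁ = 1.4004 × 1.5619 = 2.1872, and θ_B(1→3) = arctan 2.1872 = 65.43°.

θ_B ≈ 65.43°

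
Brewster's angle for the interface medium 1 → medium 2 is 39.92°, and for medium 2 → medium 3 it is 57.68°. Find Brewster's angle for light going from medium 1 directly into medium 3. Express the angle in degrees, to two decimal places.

θ_B ≈ 52.91°

tan θ_B(1→2) = n₂/n₁ = tan 39.92° = 0.8367.
tan θ_B(2→3) = n₃/n₂ = tan 57.68° = 1.5806.
So n₃/n₁ = (n₂/n₁)(n₃/n₂) = 0.8367 × 1.5806 = 1.3225.
θ_B(1→3) = arctan(1.3225) = 52.91°.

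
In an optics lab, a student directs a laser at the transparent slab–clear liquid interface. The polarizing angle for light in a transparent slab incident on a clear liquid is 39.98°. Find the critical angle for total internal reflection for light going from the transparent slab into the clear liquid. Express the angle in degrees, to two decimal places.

tan θ_B = n₂/n₁ = tan 39.98° = 0.8385.
Total internal reflection: sin θ_c = n₂/n₁ = 0.8385.
θ_c = arcsin(0.8385) = 56.98°.

θ_c ≈ 56.98°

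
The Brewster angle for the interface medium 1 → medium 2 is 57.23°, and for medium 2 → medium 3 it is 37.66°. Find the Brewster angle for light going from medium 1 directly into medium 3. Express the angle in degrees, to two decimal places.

tan θ_B(1→2) = n₂/n₁ = tan 57.23° = 1.5535.
tan θ_B(2→3) = n₃/n₂ = tan 37.66° = 0.7718.
Multiplying, n₃/n₁ = 1.5535 × 0.7718 = 1.1989, and θ_B(1→3) = arctan 1.1989 = 50.17°.

θ_B ≈ 50.17°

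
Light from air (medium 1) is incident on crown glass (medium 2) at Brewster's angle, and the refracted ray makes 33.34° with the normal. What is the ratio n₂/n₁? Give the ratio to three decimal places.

n₂/n₁ ≈ 1.520

θ_B + θ_t = 90°, so θ_B = 90° − 33.34° = 56.66°.
tan θ_B = n₂/n₁, so n₂/n₁ = tan 56.66° = 1.520.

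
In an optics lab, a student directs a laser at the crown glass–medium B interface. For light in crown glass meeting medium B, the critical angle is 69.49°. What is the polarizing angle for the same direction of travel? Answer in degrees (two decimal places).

θ_B ≈ 43.13°

At the critical angle sin θ_c = n₂/n₁, giving n₂/n₁ = sin 69.49° = 0.9366.
Then tan θ_B = n₂/n₁ = 0.9366, so θ_B = arctan 0.9366 = 43.13°.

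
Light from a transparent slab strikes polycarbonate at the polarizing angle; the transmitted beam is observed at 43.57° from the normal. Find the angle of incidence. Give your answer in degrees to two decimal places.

At Brewster's angle the reflected and refracted rays are perpendicular, so θ_B + θ_t = 90°.
So θ_B = 90° − θ_t = 90° − 43.57° = 46.43°.

θ_B ≈ 46.43°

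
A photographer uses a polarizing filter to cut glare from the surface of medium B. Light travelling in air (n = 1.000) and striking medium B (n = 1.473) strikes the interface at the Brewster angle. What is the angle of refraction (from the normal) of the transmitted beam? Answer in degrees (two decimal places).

θ_t ≈ 34.17°

First find Brewster's angle: tan θ_B = 1.473/1.000 = 1.4730, giving θ_B = 55.83°.
The refracted ray is perpendicular to the reflected ray, so θ_t = 90° − θ_B = 34.17°.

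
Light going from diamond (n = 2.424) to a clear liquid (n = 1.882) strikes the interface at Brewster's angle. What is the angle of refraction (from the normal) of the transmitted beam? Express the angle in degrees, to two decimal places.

tan θ_B = n₂/n₁ = 1.882/2.424 = 0.7764, so θ_B = 37.83°.
At Brewster's angle the reflected and refracted rays are perpendicular, so θ_t = 90° − θ_B = 90° − 37.83° = 52.17°.

θ_t ≈ 52.17°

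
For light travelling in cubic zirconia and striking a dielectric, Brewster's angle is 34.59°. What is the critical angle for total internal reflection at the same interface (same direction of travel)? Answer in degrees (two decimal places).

θ_c ≈ 43.60°

tan θ_B = n₂/n₁ = tan 34.59° = 0.6896.
Total internal reflection: sin θ_c = n₂/n₁ = 0.6896.
θ_c = arcsin(0.6896) = 43.60°.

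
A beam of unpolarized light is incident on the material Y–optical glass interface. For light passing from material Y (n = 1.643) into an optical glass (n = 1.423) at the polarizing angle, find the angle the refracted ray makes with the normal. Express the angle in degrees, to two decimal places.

θ_t ≈ 49.10°

tan θ_B = n₂/n₁ = 1.423/1.643 = 0.8661, so θ_B = 40.90°.
Since θ_B + θ_t = 90° at Brewster incidence, θ_t = 90° − 40.90° = 49.10°.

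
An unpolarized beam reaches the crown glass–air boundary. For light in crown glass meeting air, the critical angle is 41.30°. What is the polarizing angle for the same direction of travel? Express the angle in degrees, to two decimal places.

θ_B ≈ 33.42°

At the critical angle sin θ_c = n₂/n₁, giving n₂/n₁ = sin 41.30° = 0.6600.
Then tan θ_B = n₂/n₁ = 0.6600, so θ_B = arctan 0.6600 = 33.42°.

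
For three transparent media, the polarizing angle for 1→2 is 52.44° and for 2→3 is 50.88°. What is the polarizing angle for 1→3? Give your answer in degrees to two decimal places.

θ_B ≈ 57.98°

tan θ_B(1→2) = n₂/n₁ = tan 52.44° = 1.3004.
tan θ_B(2→3) = n₃/n₂ = tan 50.88° = 1.2296.
So n₃/n₁ = (n₂/n₁)(n₃/n₂) = 1.3004 × 1.2296 = 1.5990.
θ_B(1→3) = arctan(1.5990) = 57.98°.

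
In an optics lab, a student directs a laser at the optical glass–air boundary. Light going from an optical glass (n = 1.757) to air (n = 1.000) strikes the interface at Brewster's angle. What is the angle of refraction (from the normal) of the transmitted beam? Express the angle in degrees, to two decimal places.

θ_B = arctan(n₂/n₁) = arctan(1.000/1.757) = 29.65°.
At Brewster's angle the reflected and refracted rays are perpendicular, so θ_t = 90° − θ_B = 90° − 29.65° = 60.35°.

θ_t ≈ 60.35°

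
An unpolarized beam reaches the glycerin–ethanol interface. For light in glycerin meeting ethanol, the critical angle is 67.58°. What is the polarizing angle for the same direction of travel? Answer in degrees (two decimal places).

n₂/n₁ = sin θ_c = sin 67.58° = 0.9244.
tan θ_B equals the same ratio, so θ_B = arctan(0.9244) = 42.75°.

θ_B ≈ 42.75°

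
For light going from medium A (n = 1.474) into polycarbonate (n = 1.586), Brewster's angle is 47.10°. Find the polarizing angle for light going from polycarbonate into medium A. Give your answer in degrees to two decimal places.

Reversing the direction swaps n₁ and n₂, so tan θ_B' = 1/tan θ_B and θ_B' = 90° − θ_B.
Hence θ_B' = 90° − 47.10° = 42.90°.

θ_B' ≈ 42.90°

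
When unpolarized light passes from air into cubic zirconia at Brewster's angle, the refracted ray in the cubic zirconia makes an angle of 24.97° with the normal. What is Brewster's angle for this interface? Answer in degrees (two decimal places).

At Brewster's angle the reflected and refracted rays are perpendicular, so θ_B + θ_t = 90°.
θ_B = 90° − 24.97° = 65.03°.

θ_B ≈ 65.03°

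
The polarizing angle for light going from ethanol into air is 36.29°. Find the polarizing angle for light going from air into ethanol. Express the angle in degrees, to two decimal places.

Reversing the direction swaps n₁ and n₂, so tan θ_B' = 1/tan θ_B and θ_B' = 90° − θ_B.
Hence θ_B' = 90° − 36.29° = 53.71°.

θ_B' ≈ 53.71°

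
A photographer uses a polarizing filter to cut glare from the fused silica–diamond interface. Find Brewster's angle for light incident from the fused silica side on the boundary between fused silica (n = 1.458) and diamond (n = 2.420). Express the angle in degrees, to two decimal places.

θ_B ≈ 58.93°

tan θ_B = n₂/n₁ = 2.420/1.458 = 1.6598.
θ_B = arctan(1.6598) = 58.93°.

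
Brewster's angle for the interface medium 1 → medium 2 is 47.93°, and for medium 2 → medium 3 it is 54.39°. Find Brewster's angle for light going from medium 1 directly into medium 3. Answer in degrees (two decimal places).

θ_B ≈ 57.12°

Each Brewster angle gives a ratio: n₂/n₁ = tan 47.93° = 1.1079, n₃/n₂ = tan 54.39° = 1.3963.
n₃/n₁ = 1.5469. Then tan θ_B(1→3) = n₃/n₁, so θ_B(1→3) = arctan(1.5469) = 57.12°.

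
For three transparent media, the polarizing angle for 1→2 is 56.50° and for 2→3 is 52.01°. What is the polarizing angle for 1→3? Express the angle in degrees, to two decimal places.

θ_B ≈ 62.66°

Each Brewster angle gives a ratio: n₂/n₁ = tan 56.50° = 1.5108, n₃/n₂ = tan 52.01° = 1.2804.
Multiplying, n₃/n₁ = 1.5108 × 1.2804 = 1.9345, and θ_B(1→3) = arctan 1.9345 = 62.66°.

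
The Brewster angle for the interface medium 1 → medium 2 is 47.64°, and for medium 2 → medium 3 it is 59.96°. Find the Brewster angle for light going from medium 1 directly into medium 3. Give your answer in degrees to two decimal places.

n₂/n₁ = tan 47.64° = 1.0967 and n₃/n₂ = tan 59.96° = 1.7293.
So n₃/n₁ = (n₂/n₁)(n₃/n₂) = 1.0967 × 1.7293 = 1.8964.
θ_B(1→3) = arctan(1.8964) = 62.20°.

θ_B ≈ 62.20°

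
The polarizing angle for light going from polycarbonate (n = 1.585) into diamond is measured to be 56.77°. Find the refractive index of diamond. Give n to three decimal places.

Full polarization of the reflected beam means tan θ_B = n₂/n₁, where n₁ is the incident medium (polycarbonate).
n₂ = n₁ tan θ_B = 1.585 × tan 56.77° = 2.419.

n ≈ 2.419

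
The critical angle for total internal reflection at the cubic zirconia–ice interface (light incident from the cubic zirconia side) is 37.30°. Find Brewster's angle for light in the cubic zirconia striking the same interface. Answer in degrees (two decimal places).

sin θ_c = n₂/n₁, so n₂/n₁ = sin 37.30° = 0.6060.
Brewster: tan θ_B = n₂/n₁ = 0.6060.
θ_B = arctan(0.6060) = 31.22°.

θ_B ≈ 31.22°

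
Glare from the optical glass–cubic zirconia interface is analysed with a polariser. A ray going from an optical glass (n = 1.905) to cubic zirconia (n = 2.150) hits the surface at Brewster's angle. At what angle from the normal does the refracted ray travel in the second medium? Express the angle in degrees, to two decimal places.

θ_t ≈ 41.54°

θ_B = arctan(n₂/n₁) = arctan(2.150/1.905) = 48.46°.
The refracted ray is perpendicular to the reflected ray, so θ_t = 90° − θ_B = 41.54°.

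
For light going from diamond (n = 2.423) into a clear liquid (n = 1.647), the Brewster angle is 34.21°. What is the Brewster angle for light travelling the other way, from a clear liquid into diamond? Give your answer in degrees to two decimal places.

The two Brewster angles are complementary: θ_B' = 90° − θ_B = 90° − 34.21° = 55.79°.

θ_B' ≈ 55.79°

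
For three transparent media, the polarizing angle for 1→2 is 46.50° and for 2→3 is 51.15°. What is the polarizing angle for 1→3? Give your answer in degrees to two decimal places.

Each Brewster angle gives a ratio: n₂/n₁ = tan 46.50° = 1.0538, n₃/n₂ = tan 51.15° = 1.2415.
So n₃/n₁ = (n₂/n₁)(n₃/n₂) = 1.0538 × 1.2415 = 1.3083.
θ_B(1→3) = arctan(1.3083) = 52.61°.

θ_B ≈ 52.61°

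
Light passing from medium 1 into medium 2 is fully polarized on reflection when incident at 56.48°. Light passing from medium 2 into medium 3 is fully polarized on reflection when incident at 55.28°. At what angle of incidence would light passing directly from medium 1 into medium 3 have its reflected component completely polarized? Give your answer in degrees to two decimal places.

θ_B ≈ 65.34°

tan θ_B(1→2) = n₂/n₁ = tan 56.48° = 1.5097.
tan θ_B(2→3) = n₃/n₂ = tan 55.28° = 1.4431.
Multiplying, n₃/n₁ = 1.5097 × 1.4431 = 2.1786, and θ_B(1→3) = arctan 2.1786 = 65.34°.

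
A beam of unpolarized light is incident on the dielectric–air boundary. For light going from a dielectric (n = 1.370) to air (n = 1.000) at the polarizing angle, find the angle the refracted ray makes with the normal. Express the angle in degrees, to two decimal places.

θ_t ≈ 53.87°

θ_B = arctan(n₂/n₁) = arctan(1.000/1.370) = 36.13°.
The refracted ray is perpendicular to the reflected ray, so θ_t = 90° − θ_B = 53.87°.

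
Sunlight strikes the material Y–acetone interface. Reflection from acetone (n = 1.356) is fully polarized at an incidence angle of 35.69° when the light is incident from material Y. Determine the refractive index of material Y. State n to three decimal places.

n ≈ 1.888

Brewster's law: tan θ_B = n₂/n₁ (light incident in material Y, refracted into acetone).
n₁ = n₂ / tan θ_B = 1.356 / tan 35.69° = 1.888.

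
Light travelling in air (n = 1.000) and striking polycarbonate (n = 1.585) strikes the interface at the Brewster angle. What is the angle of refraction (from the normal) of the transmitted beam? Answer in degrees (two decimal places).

tan θ_B = n₂/n₁ = 1.585/1.000 = 1.5850, so θ_B = 57.75°.
Since θ_B + θ_t = 90° at Brewster incidence, θ_t = 90° − 57.75° = 32.25°.

θ_t ≈ 32.25°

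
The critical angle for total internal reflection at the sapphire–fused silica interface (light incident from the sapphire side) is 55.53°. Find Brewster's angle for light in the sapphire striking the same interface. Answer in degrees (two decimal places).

θ_B ≈ 39.50°

sin θ_c = n₂/n₁, so n₂/n₁ = sin 55.53° = 0.8244.
Brewster: tan θ_B = n₂/n₁ = 0.8244.
θ_B = arctan(0.8244) = 39.50°.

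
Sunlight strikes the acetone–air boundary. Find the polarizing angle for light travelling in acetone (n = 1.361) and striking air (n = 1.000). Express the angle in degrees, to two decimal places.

θ_B ≈ 36.31°

Here n₂/n₁ = 1.000/1.361 = 0.7348, and Brewster's law gives tan θ_B = n₂/n₁.
So θ_B = arctan 0.7348 = 36.31°.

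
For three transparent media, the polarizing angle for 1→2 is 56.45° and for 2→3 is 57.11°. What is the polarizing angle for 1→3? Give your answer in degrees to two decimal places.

n₂/n₁ = tan 56.45° = 1.5080 and n₃/n₂ = tan 57.11° = 1.5464.
n₃/n₁ = 2.3319. Then tan θ_B(1→3) = n₃/n₁, so θ_B(1→3) = arctan(2.3319) = 66.79°.

θ_B ≈ 66.79°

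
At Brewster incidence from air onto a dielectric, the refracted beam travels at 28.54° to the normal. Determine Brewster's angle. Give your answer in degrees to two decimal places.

θ_B ≈ 61.46°

Brewster's condition makes the reflected and refracted beams perpendicular: θ_B + θ_t = 90°.
θ_B = 90° − 28.54° = 61.46°.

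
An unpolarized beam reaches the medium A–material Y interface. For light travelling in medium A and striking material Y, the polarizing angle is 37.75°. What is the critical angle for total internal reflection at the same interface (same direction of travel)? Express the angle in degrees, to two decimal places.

tan θ_B = n₂/n₁ = tan 37.75° = 0.7743.
Total internal reflection: sin θ_c = n₂/n₁ = 0.7743.
θ_c = arcsin(0.7743) = 50.74°.

θ_c ≈ 50.74°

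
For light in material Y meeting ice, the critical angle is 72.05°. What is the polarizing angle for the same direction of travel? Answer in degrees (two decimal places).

At the critical angle sin θ_c = n₂/n₁, giving n₂/n₁ = sin 72.05° = 0.9513.
Then tan θ_B = n₂/n₁ = 0.9513, so θ_B = arctan 0.9513 = 43.57°.

θ_B ≈ 43.57°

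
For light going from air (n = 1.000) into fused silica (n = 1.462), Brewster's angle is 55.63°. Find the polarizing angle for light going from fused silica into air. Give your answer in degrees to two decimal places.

tan θ_B' = n₁/n₂ = 1/tan θ_B, so θ_B' = 90° − θ_B.
θ_B' = 90° − 55.63° = 34.37°.

θ_B' ≈ 34.37°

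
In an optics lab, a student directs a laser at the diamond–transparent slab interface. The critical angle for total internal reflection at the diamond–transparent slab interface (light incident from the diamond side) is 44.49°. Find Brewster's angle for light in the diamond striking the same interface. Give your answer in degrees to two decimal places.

sin θ_c = n₂/n₁, so n₂/n₁ = sin 44.49° = 0.7008.
Brewster: tan θ_B = n₂/n₁ = 0.7008.
θ_B = arctan(0.7008) = 35.02°.

θ_B ≈ 35.02°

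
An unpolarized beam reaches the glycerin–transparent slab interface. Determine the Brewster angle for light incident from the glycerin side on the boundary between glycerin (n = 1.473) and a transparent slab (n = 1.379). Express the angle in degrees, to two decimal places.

The reflected p-component vanishes when tan θ_B = n₂/n₁.
tan θ_B = n₂/n₁ = 1.379/1.473 = 0.9362. Taking the arctangent, θ_B = 43.11°.

θ_B ≈ 43.11°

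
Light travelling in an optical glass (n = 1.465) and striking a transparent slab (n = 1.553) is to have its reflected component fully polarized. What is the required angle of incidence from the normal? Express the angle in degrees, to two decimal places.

tan θ_B = n₂/n₁ = 1.553/1.465 = 1.0601. Taking the arctangent, θ_B = 46.67°.

θ_B ≈ 46.67°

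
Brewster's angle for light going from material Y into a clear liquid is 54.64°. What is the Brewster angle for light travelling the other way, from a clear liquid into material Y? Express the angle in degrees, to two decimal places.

tan θ_B' = n₁/n₂ = 1/tan θ_B, so θ_B' = 90° − θ_B.
θ_B' = 90° − 54.64° = 35.36°.

θ_B' ≈ 35.36°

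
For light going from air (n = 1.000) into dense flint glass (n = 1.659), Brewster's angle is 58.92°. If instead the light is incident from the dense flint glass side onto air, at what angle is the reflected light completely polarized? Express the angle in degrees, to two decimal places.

θ_B' ≈ 31.08°

tan θ_B' = n₁/n₂ = 1/tan θ_B, so θ_B' = 90° − θ_B.
θ_B' = 90° − 58.92° = 31.08°.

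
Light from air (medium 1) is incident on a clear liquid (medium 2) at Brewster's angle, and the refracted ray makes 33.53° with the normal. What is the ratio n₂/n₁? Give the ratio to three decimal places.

n₂/n₁ ≈ 1.509

At Brewster incidence θ_B = 90° − θ_t = 90° − 33.53° = 56.47°.
tan θ_B = n₂/n₁, so n₂/n₁ = tan 56.47° = 1.509.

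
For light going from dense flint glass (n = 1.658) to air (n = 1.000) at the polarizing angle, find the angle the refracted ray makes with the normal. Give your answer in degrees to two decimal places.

θ_t ≈ 58.90°

tan θ_B = n₂/n₁ = 1.000/1.658 = 0.6031, so θ_B = 31.10°.
At Brewster's angle the reflected and refracted rays are perpendicular, so θ_t = 90° − θ_B = 90° − 31.10° = 58.90°.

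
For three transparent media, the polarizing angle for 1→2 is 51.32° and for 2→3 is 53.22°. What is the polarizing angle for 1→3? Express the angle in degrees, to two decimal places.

tan θ_B(1→2) = n₂/n₁ = tan 51.32° = 1.2491.
tan θ_B(2→3) = n₃/n₂ = tan 53.22° = 1.3377.
n₃/n₁ = 1.6709. Then tan θ_B(1→3) = n₃/n₁, so θ_B(1→3) = arctan(1.6709) = 59.10°.

θ_B ≈ 59.10°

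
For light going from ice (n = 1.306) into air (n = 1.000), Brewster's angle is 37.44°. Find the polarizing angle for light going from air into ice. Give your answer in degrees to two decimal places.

θ_B' ≈ 52.56°

The two Brewster angles are complementary: θ_B' = 90° − θ_B = 90° − 37.44° = 52.56°.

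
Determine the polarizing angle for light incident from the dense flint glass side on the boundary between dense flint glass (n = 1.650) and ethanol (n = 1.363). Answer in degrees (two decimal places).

The reflected p-component vanishes when tan θ_B = n₂/n₁.
Here n₂/n₁ = 1.363/1.650 = 0.8261, and Brewster's law gives tan θ_B = n₂/n₁.
So θ_B = arctan 0.8261 = 39.56°.

θ_B ≈ 39.56°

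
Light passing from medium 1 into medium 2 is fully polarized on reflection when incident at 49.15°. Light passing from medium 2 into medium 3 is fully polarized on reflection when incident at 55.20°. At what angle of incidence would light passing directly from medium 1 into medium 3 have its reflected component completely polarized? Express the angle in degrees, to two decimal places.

Each Brewster angle gives a ratio: n₂/n₁ = tan 49.15° = 1.1565, n₃/n₂ = tan 55.20° = 1.4388.
n₃/n₁ = 1.6639. Then tan θ_B(1→3) = n₃/n₁, so θ_B(1→3) = arctan(1.6639) = 58.99°.

θ_B ≈ 58.99°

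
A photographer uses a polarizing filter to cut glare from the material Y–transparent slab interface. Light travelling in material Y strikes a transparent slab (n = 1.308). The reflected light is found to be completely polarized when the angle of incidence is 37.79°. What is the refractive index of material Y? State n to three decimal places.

Full polarization of the reflected beam means tan θ_B = n₂/n₁, where n₁ is the incident medium (material Y).
n₁ = n₂ / tan θ_B = 1.308 / tan 37.79° = 1.687.

n ≈ 1.687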